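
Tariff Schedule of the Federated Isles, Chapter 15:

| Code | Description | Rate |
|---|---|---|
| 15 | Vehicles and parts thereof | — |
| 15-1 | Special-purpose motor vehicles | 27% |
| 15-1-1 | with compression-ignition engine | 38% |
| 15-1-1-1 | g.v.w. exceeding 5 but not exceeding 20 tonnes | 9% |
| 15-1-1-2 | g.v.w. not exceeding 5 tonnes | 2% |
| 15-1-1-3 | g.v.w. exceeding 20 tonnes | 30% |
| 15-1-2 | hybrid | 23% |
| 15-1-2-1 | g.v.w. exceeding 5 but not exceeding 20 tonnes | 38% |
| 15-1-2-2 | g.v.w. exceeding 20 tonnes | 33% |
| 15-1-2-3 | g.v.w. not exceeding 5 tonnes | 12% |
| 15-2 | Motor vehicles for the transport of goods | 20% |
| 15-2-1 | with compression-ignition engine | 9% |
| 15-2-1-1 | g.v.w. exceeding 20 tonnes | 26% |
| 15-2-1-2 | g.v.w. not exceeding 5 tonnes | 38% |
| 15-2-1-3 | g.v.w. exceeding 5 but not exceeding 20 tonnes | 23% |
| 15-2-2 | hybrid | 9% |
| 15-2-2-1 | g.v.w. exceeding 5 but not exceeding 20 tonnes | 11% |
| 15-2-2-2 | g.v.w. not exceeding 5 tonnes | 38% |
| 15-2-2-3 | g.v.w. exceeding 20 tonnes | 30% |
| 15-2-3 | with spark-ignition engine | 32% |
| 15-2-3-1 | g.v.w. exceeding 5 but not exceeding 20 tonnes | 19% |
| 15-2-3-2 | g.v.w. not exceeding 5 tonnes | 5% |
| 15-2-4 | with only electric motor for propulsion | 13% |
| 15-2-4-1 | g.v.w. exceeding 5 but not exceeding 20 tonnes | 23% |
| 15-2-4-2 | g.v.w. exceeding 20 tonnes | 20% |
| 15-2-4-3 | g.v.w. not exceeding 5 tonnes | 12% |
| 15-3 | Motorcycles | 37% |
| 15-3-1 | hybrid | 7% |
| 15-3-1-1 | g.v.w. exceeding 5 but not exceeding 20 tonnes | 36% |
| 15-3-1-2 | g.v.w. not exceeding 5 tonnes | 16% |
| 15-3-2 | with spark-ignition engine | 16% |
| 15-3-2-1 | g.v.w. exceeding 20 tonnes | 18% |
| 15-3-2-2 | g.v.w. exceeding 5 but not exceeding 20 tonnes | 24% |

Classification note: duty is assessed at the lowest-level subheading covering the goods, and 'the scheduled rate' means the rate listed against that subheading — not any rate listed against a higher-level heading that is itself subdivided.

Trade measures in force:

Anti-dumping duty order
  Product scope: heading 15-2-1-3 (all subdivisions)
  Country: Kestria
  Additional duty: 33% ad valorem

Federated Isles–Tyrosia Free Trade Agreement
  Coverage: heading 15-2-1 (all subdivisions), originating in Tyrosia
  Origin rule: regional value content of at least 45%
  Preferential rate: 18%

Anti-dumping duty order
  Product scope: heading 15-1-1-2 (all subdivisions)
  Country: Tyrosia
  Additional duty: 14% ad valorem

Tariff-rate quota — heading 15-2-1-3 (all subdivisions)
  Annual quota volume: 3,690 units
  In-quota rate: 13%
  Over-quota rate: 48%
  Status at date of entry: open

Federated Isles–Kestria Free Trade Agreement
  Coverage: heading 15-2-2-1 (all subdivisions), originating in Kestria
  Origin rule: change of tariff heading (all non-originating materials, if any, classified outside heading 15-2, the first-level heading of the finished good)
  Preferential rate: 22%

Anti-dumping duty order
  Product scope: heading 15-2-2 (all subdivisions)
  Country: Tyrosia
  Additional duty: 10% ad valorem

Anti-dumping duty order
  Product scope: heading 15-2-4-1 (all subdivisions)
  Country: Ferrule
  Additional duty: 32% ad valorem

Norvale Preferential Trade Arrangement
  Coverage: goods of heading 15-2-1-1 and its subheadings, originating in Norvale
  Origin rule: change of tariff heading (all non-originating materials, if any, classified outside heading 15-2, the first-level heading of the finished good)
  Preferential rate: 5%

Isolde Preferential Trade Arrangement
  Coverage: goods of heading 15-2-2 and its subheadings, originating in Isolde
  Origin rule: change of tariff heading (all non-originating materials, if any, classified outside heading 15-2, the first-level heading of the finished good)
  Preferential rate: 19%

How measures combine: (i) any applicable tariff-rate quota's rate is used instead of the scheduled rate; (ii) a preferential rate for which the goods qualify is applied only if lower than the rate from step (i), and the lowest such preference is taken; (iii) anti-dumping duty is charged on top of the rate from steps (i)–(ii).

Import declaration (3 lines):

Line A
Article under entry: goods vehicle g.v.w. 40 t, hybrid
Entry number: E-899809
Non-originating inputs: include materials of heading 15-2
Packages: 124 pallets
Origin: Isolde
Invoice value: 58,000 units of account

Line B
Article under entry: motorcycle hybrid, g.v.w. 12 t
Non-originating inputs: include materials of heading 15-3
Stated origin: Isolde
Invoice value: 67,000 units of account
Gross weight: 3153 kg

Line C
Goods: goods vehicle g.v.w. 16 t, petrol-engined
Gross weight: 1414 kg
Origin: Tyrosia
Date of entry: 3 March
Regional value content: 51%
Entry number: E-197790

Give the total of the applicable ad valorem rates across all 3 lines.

Line A: goods vehicle → 15-2; hybrid → 15-2-2; g.v.w. 40 t → 15-2-2-3. Scheduled 30%. Isolde agreement on 15-2-2: CTH not met. → 30%.
Line B: motorcycle → 15-3; hybrid → 15-3-1; g.v.w. 12 t → 15-3-1-1. Scheduled 36%. Isolde agreement on 15-2-2: 15-3-1-1 not covered. → 36%.
Line C: goods vehicle → 15-2; petrol-engined → 15-2-3; g.v.w. 16 t → 15-2-3-1. Scheduled 19%. Tyrosia agreement on 15-2-1: 15-2-3-1 not covered. → 19%.
Sum: 30% + 36% + 19% = 85%.

85%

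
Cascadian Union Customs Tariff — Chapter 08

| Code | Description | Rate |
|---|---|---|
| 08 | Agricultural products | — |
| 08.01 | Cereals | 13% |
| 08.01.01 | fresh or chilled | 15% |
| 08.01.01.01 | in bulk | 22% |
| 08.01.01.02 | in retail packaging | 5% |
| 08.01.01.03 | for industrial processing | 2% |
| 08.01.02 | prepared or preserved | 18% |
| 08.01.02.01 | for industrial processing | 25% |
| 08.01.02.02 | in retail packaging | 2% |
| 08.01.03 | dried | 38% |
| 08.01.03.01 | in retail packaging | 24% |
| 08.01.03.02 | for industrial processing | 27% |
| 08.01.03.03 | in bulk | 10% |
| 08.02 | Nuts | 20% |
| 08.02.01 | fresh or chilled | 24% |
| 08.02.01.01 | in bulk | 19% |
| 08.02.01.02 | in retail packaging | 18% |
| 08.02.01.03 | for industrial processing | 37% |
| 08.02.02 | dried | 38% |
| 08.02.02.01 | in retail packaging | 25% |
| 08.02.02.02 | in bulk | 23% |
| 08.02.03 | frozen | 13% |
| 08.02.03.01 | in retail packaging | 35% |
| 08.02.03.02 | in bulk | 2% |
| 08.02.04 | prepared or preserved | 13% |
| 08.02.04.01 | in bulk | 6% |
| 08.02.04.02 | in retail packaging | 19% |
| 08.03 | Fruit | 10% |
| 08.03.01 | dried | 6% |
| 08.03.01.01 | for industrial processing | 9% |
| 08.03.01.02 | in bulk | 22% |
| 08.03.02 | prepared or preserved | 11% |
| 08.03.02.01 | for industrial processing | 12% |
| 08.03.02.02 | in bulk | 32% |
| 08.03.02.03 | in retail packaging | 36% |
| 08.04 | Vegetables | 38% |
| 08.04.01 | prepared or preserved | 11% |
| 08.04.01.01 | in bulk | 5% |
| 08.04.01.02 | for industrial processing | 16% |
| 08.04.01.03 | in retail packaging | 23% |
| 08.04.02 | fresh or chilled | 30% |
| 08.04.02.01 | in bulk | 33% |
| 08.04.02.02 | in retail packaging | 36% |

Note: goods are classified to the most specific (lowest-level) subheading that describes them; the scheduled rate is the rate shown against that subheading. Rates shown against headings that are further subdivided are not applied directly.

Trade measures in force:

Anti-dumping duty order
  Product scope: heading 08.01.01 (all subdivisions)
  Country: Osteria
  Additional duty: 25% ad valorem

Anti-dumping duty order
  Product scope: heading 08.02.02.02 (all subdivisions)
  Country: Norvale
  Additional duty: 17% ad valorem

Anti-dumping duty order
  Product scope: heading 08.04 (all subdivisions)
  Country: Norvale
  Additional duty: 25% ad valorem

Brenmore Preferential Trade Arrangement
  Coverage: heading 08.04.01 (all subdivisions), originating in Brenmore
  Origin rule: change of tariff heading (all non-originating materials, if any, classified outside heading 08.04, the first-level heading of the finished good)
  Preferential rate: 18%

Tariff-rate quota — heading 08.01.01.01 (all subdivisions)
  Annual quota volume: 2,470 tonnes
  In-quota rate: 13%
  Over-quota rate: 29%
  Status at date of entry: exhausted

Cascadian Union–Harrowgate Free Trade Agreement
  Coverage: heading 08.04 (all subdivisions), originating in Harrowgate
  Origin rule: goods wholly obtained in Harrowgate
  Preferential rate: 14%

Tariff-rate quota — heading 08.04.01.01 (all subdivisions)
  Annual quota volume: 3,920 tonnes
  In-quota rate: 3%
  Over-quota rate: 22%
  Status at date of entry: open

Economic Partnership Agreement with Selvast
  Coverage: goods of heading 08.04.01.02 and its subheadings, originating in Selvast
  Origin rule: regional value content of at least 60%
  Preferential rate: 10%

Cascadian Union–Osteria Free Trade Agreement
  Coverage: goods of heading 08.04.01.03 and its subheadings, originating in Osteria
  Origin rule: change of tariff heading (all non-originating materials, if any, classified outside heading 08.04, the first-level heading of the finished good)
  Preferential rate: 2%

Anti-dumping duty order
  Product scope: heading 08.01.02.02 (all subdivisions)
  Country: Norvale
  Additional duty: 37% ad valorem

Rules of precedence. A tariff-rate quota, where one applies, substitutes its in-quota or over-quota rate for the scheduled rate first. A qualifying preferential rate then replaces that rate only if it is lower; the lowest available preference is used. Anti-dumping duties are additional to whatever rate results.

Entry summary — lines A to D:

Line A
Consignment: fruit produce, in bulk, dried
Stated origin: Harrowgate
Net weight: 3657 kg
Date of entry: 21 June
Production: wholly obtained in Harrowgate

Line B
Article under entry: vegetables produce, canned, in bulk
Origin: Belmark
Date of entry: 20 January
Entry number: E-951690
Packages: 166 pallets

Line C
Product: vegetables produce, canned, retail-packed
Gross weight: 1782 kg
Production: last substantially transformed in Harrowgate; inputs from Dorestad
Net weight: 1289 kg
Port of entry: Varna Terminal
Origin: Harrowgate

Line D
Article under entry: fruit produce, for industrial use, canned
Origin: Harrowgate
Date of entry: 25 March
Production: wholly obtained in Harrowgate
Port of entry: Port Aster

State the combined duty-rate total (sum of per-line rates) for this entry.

60%

Line A: fruit → 08.03; dried → 08.03.01; in bulk → 08.03.01.02. Scheduled 22%. Harrowgate agreement on 08.04: 08.03.01.02 not covered. → 22%.
Line B: vegetables → 08.04; canned → 08.04.01; in bulk → 08.04.01.01. Scheduled 5%. quota on 08.04.01.01 open → in-quota 3%. → 3%.
Line C: vegetables → 08.04; canned → 08.04.01; retail-packed → 08.04.01.03. Scheduled 23%. Harrowgate agreement on 08.04: not wholly obtained. → 23%.
Line D: fruit → 08.03; canned → 08.03.02; for industrial use → 08.03.02.01. Scheduled 12%. Harrowgate agreement on 08.04: 08.03.02.01 not covered. → 12%.
Sum: 22% + 3% + 23% + 12% = 60%.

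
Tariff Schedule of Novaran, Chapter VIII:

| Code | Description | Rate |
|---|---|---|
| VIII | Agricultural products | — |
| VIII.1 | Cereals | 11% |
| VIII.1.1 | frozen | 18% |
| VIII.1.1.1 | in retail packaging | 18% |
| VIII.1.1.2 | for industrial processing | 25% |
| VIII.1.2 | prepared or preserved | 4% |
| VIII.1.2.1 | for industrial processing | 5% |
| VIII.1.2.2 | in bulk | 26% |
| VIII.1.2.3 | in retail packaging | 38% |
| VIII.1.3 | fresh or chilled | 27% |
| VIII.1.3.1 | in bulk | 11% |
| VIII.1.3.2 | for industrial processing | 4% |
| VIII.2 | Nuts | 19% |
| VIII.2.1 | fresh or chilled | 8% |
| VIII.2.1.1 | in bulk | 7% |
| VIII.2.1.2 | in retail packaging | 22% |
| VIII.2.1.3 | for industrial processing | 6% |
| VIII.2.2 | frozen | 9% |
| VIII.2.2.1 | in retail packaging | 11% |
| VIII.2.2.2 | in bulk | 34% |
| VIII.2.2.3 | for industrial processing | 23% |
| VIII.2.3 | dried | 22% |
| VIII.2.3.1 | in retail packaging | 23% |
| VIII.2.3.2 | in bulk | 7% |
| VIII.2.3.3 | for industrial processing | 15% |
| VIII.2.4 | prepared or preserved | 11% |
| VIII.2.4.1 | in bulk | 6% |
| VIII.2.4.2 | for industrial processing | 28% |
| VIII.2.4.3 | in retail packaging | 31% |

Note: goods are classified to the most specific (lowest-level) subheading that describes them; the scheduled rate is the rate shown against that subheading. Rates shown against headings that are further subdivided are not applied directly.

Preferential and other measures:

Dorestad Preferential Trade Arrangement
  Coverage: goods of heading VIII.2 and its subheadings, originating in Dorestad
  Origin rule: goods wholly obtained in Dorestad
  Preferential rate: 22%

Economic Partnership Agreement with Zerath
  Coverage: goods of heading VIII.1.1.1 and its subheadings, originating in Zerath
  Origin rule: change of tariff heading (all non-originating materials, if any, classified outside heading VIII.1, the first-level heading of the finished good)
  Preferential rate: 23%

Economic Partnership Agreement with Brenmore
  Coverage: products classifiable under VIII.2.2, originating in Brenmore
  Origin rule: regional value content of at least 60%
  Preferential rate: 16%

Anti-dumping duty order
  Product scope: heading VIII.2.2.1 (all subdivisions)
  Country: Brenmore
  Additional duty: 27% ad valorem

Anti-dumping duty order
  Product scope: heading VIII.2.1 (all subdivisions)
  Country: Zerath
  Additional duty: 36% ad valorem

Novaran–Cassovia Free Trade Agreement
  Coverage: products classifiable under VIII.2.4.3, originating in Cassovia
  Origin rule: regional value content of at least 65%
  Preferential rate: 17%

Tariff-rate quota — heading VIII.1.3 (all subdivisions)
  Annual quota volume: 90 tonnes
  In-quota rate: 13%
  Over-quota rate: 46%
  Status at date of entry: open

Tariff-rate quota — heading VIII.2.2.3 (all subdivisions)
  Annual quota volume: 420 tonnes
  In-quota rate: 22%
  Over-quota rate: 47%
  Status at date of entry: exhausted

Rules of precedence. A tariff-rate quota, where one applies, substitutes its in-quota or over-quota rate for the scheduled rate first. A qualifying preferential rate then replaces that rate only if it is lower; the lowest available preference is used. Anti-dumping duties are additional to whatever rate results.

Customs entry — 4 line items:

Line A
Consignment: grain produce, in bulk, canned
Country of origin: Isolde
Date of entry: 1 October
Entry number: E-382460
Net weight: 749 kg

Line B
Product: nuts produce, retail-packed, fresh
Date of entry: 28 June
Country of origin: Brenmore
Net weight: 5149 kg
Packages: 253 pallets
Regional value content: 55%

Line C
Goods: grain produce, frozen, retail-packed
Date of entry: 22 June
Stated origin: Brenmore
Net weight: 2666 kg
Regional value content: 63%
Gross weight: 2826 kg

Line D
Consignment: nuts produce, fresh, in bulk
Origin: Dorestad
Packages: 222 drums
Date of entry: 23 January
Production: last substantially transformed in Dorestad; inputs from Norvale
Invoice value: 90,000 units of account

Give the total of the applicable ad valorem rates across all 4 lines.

73%

Line A: grain → VIII.1; canned → VIII.1.2; in bulk → VIII.1.2.2. Scheduled 26%. No special measure applies. → 26%.
Line B: nuts → VIII.2; fresh → VIII.2.1; retail-packed → VIII.2.1.2. Scheduled 22%. Brenmore agreement on VIII.2.2: VIII.2.1.2 not covered. → 22%.
Line C: grain → VIII.1; frozen → VIII.1.1; retail-packed → VIII.1.1.1. Scheduled 18%. Brenmore agreement on VIII.2.2: VIII.1.1.1 not covered. → 18%.
Line D: nuts → VIII.2; fresh → VIII.2.1; in bulk → VIII.2.1.1. Scheduled 7%. Dorestad agreement on VIII.2: not wholly obtained. → 7%.
Sum: 26% + 22% + 18% + 7% = 73%.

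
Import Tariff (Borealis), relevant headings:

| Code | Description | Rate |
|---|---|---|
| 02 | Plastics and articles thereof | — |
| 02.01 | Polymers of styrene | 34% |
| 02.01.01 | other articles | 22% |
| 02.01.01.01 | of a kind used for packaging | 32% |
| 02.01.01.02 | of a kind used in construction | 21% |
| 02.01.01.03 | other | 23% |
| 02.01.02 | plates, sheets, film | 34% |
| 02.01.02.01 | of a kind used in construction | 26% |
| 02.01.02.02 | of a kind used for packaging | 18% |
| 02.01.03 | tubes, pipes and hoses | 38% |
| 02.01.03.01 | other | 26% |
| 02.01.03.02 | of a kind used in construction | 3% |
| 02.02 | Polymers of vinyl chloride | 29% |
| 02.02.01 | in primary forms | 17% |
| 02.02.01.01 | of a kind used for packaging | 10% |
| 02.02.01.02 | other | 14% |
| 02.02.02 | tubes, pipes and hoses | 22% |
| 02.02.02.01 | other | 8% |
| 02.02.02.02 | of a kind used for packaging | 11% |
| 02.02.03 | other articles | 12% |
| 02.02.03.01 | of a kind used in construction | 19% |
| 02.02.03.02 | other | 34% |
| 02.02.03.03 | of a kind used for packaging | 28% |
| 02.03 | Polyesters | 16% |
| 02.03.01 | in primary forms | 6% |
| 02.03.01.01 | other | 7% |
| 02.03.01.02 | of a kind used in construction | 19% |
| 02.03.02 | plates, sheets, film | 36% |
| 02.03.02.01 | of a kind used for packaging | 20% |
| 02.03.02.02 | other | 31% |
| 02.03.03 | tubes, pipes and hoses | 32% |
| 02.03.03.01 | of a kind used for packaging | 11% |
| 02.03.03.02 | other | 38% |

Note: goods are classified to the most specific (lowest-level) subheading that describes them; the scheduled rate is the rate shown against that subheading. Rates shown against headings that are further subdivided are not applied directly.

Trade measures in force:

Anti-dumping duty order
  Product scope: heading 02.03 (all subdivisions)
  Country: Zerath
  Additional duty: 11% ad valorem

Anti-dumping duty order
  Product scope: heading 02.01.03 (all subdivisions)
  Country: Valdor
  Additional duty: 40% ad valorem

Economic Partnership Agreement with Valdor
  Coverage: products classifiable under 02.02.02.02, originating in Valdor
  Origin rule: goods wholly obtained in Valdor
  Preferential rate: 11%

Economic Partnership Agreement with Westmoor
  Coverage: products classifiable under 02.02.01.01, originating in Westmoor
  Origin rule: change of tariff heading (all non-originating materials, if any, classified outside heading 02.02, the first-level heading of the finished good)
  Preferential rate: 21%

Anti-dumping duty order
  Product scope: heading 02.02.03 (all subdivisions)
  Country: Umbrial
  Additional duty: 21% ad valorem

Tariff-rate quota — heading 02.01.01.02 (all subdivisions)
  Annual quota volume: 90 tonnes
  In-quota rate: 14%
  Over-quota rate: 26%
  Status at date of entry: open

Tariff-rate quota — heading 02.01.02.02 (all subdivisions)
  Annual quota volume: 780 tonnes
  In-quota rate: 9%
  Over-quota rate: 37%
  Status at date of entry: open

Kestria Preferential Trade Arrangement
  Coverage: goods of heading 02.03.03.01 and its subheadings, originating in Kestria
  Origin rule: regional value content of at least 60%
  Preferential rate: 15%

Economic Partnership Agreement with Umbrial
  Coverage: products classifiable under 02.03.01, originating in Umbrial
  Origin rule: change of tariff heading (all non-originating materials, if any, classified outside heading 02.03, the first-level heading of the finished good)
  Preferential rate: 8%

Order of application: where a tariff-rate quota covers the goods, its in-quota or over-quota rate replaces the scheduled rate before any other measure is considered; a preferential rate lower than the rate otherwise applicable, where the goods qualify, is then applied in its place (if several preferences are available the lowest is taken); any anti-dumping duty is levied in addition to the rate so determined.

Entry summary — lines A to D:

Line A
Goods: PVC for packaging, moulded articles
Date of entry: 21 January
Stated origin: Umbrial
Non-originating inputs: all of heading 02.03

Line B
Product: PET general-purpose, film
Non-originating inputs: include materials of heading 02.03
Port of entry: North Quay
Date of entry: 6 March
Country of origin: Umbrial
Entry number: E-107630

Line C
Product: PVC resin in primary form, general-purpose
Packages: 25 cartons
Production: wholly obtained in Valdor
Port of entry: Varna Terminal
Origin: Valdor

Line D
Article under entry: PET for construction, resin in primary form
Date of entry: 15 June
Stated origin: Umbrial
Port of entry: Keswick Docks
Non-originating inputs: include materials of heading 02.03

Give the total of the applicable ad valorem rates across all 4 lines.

Line A: PVC → 02.02; moulded articles → 02.02.03; for packaging → 02.02.03.03. Scheduled 28%. Umbrial agreement on 02.03.01: 02.02.03.03 not covered; anti-dumping (Umbrial, 02.02.03): +21%; total 28% + 21% = 49%. → 49%.
Line B: PET → 02.03; film → 02.03.02; general-purpose → 02.03.02.02. Scheduled 31%. Umbrial agreement on 02.03.01: 02.03.02.02 not covered. → 31%.
Line C: PVC → 02.02; resin in primary form → 02.02.01; general-purpose → 02.02.01.02. Scheduled 14%. Valdor agreement on 02.02.02.02: 02.02.01.02 not covered. → 14%.
Line D: PET → 02.03; resin in primary form → 02.03.01; for construction → 02.03.01.02. Scheduled 19%. Umbrial agreement on 02.03.01: CTH not met. → 19%.
Sum: 49% + 31% + 14% + 19% = 113%.

113%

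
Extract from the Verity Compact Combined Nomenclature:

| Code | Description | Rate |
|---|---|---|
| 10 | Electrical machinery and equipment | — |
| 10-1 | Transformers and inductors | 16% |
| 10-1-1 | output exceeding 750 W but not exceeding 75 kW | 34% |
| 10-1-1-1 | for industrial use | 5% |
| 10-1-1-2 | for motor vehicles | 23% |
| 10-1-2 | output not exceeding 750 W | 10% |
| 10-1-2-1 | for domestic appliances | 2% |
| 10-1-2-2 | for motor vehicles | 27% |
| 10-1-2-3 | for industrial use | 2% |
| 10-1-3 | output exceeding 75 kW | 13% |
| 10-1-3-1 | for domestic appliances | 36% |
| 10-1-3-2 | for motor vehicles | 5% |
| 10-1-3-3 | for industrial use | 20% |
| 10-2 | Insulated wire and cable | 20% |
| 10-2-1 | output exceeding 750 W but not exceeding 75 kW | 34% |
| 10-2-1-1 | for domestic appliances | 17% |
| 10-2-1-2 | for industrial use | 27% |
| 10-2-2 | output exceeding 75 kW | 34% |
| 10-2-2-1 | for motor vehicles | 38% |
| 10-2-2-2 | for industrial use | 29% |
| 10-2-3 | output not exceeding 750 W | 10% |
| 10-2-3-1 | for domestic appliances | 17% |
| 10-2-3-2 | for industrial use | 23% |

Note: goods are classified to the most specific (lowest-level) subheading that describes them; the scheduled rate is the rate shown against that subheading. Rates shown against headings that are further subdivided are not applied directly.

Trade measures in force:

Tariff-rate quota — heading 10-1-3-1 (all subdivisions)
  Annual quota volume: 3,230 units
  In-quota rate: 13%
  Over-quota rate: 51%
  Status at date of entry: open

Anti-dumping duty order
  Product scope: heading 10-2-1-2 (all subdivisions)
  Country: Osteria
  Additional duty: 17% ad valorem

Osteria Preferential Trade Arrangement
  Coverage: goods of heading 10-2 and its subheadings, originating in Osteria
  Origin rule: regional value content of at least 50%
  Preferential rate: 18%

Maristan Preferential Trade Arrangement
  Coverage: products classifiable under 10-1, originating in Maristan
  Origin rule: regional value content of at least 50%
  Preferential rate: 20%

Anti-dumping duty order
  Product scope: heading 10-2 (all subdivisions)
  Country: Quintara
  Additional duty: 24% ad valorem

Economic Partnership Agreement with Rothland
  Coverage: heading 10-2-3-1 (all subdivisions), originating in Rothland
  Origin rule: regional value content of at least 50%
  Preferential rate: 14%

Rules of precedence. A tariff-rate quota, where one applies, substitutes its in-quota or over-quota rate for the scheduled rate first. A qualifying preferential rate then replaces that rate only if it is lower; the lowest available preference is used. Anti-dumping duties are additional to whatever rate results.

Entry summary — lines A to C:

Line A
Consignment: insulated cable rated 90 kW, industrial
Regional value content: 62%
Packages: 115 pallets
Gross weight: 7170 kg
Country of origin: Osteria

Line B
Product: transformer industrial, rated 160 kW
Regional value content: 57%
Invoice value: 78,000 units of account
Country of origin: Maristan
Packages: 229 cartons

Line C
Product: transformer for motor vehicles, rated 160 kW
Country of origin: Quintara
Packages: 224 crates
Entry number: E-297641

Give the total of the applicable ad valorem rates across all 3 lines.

Line A: insulated cable → 10-2; rated 90 kW → 10-2-2; industrial → 10-2-2-2. Scheduled 29%. Osteria agreement on 10-2: RVC ≥ 50% → 18% available; preferential 18%. → 18%.
Line B: transformer → 10-1; rated 160 kW → 10-1-3; industrial → 10-1-3-3. Scheduled 20%. Maristan agreement on 10-1: RVC ≥ 50% → 20% available; preference 20% not lower than 20% → no reduction. → 20%.
Line C: transformer → 10-1; rated 160 kW → 10-1-3; for motor vehicles → 10-1-3-2. Scheduled 5%. No special measure applies. → 5%.
Sum: 18% + 20% + 5% = 43%.

43%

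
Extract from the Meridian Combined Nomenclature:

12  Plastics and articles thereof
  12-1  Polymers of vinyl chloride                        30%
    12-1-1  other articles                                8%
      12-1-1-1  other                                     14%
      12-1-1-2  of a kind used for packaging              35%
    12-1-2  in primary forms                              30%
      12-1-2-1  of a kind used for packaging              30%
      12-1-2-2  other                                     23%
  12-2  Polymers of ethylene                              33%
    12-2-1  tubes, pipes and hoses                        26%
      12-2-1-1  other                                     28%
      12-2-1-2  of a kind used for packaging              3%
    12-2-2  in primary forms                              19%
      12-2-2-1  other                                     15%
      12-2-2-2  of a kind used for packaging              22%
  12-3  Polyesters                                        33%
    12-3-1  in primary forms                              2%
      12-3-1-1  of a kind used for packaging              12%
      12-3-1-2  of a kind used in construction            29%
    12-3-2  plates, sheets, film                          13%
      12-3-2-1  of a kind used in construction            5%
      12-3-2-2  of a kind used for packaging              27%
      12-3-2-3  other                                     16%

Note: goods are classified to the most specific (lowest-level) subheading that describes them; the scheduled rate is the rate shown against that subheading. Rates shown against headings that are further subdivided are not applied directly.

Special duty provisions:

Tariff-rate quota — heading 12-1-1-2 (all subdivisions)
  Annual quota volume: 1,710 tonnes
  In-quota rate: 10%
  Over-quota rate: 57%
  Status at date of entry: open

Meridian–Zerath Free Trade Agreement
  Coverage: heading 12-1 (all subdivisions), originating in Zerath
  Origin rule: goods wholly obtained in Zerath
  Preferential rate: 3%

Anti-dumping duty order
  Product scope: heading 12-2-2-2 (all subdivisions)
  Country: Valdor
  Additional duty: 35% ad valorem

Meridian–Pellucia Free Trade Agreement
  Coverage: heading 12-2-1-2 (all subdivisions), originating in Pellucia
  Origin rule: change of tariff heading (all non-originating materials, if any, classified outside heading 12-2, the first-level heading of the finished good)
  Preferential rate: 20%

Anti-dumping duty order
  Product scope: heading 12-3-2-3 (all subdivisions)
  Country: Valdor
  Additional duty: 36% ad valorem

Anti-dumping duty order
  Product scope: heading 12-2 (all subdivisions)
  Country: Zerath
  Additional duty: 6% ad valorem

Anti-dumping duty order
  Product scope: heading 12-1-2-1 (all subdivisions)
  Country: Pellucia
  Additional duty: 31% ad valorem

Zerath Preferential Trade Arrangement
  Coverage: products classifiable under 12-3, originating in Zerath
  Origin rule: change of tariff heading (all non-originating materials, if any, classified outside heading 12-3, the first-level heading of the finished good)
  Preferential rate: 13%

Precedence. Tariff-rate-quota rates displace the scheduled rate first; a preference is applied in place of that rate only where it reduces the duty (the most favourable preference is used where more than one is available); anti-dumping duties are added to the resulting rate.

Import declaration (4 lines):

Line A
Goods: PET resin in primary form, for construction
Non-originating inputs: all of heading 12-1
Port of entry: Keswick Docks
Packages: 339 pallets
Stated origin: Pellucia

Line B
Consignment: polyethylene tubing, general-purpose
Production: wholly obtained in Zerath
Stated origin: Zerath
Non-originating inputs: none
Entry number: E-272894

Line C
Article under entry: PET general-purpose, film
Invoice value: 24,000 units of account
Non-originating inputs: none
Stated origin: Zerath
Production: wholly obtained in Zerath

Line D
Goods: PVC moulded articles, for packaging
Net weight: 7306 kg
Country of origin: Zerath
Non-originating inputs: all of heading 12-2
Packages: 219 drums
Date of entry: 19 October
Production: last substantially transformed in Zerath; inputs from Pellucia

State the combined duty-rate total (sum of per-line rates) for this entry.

86%

Line A: PET → 12-3; resin in primary form → 12-3-1; for construction → 12-3-1-2. Scheduled 29%. Pellucia agreement on 12-2-1-2: 12-3-1-2 not covered. → 29%.
Line B: polyethylene → 12-2; tubing → 12-2-1; general-purpose → 12-2-1-1. Scheduled 28%. Zerath agreement on 12-1: 12-2-1-1 not covered; Zerath agreement on 12-3: 12-2-1-1 not covered; anti-dumping (Zerath, 12-2): +6%; total 28% + 6% = 34%. → 34%.
Line C: PET → 12-3; film → 12-3-2; general-purpose → 12-3-2-3. Scheduled 16%. Zerath agreement on 12-1: 12-3-2-3 not covered; Zerath agreement on 12-3: CTH met → 13% available; preferential 13%. → 13%.
Line D: PVC → 12-1; moulded articles → 12-1-1; for packaging → 12-1-1-2. Scheduled 35%. quota on 12-1-1-2 open → in-quota 10%; Zerath agreement on 12-1: not wholly obtained; Zerath agreement on 12-3: 12-1-1-2 not covered. → 10%.
Sum: 29% + 34% + 13% + 10% = 86%.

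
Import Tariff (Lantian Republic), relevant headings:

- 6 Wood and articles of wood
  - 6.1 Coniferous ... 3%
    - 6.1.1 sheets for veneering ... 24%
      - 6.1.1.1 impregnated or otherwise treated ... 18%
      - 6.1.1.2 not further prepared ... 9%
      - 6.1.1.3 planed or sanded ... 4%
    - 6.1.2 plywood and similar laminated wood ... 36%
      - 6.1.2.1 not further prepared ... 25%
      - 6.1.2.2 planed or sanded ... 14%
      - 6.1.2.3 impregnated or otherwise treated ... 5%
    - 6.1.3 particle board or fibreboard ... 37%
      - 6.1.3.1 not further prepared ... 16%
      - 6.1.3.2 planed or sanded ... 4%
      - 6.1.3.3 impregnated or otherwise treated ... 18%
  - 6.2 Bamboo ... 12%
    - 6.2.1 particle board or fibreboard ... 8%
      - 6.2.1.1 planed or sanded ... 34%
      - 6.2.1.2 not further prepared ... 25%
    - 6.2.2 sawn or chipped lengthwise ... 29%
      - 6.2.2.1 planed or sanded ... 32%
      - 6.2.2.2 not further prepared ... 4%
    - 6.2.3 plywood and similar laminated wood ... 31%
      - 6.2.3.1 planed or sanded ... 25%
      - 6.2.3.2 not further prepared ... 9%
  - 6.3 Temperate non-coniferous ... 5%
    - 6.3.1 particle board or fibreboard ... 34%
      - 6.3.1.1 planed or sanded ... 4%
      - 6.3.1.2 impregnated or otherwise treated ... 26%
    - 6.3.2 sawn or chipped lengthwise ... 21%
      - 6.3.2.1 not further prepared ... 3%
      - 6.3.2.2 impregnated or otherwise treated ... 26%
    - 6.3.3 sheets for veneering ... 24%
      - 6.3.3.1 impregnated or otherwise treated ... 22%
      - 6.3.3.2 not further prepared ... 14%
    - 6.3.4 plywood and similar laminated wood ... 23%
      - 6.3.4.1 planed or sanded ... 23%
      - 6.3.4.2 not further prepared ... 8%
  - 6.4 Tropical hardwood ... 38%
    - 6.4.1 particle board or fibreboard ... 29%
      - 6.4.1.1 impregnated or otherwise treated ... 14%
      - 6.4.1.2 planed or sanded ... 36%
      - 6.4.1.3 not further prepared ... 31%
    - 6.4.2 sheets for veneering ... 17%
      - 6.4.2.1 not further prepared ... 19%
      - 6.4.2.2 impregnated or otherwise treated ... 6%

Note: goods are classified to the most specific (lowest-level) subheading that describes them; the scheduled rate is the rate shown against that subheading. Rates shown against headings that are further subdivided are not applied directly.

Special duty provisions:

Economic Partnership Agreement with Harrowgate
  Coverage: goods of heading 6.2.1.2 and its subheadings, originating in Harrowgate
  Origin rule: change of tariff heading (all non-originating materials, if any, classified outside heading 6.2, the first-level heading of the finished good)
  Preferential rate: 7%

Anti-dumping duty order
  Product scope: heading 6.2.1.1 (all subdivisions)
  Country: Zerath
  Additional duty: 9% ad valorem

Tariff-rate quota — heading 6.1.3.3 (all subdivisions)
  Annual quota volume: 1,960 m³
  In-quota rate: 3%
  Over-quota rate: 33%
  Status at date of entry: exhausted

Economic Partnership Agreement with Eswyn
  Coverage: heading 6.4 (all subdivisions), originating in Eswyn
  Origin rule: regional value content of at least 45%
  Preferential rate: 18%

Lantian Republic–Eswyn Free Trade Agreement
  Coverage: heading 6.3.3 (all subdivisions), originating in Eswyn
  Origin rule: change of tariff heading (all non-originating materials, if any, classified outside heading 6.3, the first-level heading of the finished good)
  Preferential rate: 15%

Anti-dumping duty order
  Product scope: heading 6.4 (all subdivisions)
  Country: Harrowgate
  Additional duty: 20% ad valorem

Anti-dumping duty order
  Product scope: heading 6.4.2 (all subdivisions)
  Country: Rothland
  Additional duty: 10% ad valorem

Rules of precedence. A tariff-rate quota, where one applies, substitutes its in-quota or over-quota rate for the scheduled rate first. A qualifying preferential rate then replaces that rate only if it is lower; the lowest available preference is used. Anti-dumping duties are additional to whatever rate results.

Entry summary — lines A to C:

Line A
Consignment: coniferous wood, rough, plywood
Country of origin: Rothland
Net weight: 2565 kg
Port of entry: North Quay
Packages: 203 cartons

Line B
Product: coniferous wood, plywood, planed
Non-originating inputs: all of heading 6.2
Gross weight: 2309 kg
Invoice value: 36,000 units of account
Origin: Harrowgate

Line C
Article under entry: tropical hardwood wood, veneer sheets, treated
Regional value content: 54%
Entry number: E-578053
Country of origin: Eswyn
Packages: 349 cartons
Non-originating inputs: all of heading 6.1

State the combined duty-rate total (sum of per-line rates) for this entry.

Line A: coniferous → 6.1; plywood → 6.1.2; rough → 6.1.2.1. Scheduled 25%. No special measure applies. → 25%.
Line B: coniferous → 6.1; plywood → 6.1.2; planed → 6.1.2.2. Scheduled 14%. Harrowgate agreement on 6.2.1.2: 6.1.2.2 not covered. → 14%.
Line C: tropical hardwood → 6.4; veneer sheets → 6.4.2; treated → 6.4.2.2. Scheduled 6%. Eswyn agreement on 6.4: RVC ≥ 45% → 18% available; Eswyn agreement on 6.3.3: 6.4.2.2 not covered; preference 18% not lower than 6% → no reduction. → 6%.
Sum: 25% + 14% + 6% = 45%.

45%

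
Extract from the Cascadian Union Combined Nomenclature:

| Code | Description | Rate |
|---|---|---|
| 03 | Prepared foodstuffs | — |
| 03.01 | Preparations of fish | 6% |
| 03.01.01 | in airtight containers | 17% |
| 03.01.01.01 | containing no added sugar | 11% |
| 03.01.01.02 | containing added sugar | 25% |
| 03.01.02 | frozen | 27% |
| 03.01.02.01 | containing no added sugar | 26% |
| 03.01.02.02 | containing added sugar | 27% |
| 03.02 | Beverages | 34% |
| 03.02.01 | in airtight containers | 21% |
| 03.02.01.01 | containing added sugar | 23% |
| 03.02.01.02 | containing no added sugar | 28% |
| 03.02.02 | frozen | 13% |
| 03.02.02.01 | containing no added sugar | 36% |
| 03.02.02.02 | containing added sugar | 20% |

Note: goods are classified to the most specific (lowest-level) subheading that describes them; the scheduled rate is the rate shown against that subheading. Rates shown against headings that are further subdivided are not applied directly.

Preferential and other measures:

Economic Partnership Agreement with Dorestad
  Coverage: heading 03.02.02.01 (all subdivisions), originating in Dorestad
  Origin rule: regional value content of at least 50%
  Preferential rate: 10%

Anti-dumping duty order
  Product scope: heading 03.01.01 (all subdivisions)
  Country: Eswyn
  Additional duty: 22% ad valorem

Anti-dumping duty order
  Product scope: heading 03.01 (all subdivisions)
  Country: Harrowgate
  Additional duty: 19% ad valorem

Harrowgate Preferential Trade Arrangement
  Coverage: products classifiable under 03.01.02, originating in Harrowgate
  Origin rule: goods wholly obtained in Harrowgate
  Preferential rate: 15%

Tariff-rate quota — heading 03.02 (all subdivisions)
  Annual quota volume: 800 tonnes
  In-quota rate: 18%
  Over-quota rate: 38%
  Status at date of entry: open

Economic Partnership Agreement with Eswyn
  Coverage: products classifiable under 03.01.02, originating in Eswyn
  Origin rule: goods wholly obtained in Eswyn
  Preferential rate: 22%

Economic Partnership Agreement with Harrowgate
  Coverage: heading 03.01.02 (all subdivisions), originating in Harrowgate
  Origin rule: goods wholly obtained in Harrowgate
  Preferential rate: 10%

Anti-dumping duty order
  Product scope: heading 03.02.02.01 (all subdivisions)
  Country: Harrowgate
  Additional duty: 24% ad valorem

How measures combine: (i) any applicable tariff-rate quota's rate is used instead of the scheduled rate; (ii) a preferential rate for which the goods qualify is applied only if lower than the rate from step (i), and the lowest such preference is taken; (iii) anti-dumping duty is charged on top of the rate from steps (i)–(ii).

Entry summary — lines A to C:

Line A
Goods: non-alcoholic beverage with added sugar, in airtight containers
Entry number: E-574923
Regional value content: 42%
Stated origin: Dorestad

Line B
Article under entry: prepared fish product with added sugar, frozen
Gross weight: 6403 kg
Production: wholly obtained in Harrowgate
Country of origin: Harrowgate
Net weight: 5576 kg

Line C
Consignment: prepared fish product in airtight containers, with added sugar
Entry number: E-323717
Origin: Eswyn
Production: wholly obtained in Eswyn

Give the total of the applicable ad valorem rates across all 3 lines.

94%

Line A: non-alcoholic beverage → 03.02; in airtight containers → 03.02.01; with added sugar → 03.02.01.01. Scheduled 23%. quota on 03.02 open → in-quota 18%; Dorestad agreement on 03.02.02.01: 03.02.01.01 not covered. → 18%.
Line B: prepared fish product → 03.01; frozen → 03.01.02; with added sugar → 03.01.02.02. Scheduled 27%. Harrowgate agreement on 03.01.02: wholly obtained → 15% available; Harrowgate agreement on 03.01.02: wholly obtained → 10% available; preferential 10%; anti-dumping (Harrowgate, 03.01): +19%; total 10% + 19% = 29%. → 29%.
Line C: prepared fish product → 03.01; in airtight containers → 03.01.01; with added sugar → 03.01.01.02. Scheduled 25%. Eswyn agreement on 03.01.02: 03.01.01.02 not covered; anti-dumping (Eswyn, 03.01.01): +22%; total 25% + 22% = 47%. → 47%.
Sum: 18% + 29% + 47% = 94%.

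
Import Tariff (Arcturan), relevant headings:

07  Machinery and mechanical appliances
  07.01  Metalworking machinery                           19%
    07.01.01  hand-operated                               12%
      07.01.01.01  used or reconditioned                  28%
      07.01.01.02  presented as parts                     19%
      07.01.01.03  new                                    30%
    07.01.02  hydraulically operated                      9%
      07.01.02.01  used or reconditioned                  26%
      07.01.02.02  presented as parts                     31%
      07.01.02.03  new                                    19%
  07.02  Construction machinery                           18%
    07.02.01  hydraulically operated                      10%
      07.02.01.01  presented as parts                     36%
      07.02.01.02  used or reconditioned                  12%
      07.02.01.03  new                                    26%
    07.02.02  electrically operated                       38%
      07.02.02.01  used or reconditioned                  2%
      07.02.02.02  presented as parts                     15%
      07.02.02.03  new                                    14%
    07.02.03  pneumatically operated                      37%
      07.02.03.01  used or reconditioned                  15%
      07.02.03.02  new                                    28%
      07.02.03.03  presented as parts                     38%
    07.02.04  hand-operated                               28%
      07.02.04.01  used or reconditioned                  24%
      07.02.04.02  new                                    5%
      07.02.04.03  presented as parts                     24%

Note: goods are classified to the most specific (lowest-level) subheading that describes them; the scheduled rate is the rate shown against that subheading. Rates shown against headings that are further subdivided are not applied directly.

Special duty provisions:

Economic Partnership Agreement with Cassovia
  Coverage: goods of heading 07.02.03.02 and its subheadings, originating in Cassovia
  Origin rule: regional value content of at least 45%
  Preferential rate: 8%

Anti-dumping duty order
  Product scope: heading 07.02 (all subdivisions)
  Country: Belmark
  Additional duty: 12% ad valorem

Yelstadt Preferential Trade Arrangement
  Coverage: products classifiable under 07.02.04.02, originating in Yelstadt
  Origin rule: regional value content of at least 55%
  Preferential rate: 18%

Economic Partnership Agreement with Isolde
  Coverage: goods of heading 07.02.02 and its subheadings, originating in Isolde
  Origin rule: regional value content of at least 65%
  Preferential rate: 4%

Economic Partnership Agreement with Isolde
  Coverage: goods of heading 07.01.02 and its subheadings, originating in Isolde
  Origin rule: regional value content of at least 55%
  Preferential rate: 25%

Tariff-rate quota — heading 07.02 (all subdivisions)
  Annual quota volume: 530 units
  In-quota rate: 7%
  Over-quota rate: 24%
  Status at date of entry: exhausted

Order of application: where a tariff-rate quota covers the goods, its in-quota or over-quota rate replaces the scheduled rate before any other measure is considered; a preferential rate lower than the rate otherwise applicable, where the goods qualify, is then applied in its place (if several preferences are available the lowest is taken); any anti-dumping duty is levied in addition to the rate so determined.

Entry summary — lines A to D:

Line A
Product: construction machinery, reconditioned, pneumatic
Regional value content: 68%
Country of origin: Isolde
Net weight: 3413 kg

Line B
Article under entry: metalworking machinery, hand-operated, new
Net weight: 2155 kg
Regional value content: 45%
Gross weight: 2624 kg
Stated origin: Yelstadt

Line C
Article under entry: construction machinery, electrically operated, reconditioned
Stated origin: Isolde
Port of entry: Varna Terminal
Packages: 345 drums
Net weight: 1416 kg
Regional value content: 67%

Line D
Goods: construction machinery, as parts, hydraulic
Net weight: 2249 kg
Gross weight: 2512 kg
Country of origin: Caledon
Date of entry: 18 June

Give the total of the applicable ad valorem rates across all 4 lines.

82%

Line A: construction → 07.02; pneumatic → 07.02.03; reconditioned → 07.02.03.01. Scheduled 15%. quota on 07.02 exhausted → over-quota 24%; Isolde agreement on 07.02.02: 07.02.03.01 not covered; Isolde agreement on 07.01.02: 07.02.03.01 not covered. → 24%.
Line B: metalworking → 07.01; hand-operated → 07.01.01; new → 07.01.01.03. Scheduled 30%. Yelstadt agreement on 07.02.04.02: 07.01.01.03 not covered. → 30%.
Line C: construction → 07.02; electrically operated → 07.02.02; reconditioned → 07.02.02.01. Scheduled 2%. quota on 07.02 exhausted → over-quota 24%; Isolde agreement on 07.02.02: RVC ≥ 65% → 4% available; Isolde agreement on 07.01.02: 07.02.02.01 not covered; preferential 4%. → 4%.
Line D: construction → 07.02; hydraulic → 07.02.01; as parts → 07.02.01.01. Scheduled 36%. quota on 07.02 exhausted → over-quota 24%. → 24%.
Sum: 24% + 30% + 4% + 24% = 82%.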